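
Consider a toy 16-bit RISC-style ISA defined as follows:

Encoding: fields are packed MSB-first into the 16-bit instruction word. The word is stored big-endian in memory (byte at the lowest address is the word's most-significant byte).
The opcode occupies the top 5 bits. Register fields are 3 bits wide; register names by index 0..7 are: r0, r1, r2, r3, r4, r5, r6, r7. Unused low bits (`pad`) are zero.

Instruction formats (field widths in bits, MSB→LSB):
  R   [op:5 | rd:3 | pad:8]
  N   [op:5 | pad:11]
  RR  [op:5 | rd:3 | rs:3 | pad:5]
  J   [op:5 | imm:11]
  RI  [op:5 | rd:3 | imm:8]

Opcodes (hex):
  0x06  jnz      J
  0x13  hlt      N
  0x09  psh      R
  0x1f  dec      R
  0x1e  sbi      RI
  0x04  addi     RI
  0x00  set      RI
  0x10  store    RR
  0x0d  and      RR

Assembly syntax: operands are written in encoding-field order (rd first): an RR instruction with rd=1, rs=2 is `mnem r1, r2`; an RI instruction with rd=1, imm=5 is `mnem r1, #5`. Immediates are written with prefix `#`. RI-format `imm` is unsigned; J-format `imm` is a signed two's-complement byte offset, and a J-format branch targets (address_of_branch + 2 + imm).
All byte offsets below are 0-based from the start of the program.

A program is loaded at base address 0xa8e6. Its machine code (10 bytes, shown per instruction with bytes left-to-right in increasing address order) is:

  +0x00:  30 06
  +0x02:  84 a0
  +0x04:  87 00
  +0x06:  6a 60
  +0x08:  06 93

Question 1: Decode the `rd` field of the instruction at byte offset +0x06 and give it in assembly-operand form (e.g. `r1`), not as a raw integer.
r2

[06] 6a 60 → 0x6a60
  top 5b → 0xd → and [RR]
  rd: (w>>8)&0x7=0x2 → r2
  rs: (w>>5)&0x7=0x3 → r3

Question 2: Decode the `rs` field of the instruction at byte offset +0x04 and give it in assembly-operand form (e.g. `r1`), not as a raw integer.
+0x04: 87 00 ⇒ word 0x8700 (big)
  op=0x8700>>11=0x10 ⇒ store (RR)
  rd@[10:8]=0x7 ⇒ r7
  rs@[7:5]=0x0 ⇒ r0

r0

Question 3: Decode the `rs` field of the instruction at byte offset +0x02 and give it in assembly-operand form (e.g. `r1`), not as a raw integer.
[02] 84 a0 → 0x84a0
  opcode bits[15:11]=0x10: store/RR
  rd: (w>>8)&0x7=0x4 → r4
  rs: (w>>5)&0x7=0x5 → r5

r5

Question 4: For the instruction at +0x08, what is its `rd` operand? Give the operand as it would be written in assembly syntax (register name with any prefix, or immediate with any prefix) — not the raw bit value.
+0x08: 06 93 ⇒ word 0x0693 (big)
  op=0x0693>>11=0x0 ⇒ set (RI)
  rd@[10:8]=0x6 ⇒ r6
  imm@[7:0]=0x93 ⇒ #147

r6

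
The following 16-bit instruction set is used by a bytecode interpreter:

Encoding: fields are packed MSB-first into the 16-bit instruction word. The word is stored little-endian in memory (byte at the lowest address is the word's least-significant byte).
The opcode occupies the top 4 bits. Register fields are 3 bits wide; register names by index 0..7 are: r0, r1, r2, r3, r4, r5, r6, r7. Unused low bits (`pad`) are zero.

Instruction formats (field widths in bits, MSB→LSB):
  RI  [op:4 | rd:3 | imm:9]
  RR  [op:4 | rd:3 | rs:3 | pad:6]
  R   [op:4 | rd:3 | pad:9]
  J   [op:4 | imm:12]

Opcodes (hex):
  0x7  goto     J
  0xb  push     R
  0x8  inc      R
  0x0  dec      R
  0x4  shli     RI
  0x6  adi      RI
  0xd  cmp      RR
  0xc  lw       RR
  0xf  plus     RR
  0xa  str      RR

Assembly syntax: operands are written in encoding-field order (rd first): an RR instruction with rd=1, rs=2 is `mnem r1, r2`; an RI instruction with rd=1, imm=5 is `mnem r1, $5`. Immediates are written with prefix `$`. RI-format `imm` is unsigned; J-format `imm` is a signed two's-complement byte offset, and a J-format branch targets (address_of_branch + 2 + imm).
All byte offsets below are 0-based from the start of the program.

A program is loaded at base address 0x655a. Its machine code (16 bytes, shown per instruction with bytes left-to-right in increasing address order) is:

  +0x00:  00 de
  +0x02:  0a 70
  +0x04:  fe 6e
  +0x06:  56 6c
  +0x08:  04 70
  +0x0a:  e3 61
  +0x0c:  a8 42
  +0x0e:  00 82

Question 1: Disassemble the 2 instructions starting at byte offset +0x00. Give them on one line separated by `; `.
cmp r7, r0; goto $10

@+00  little-endian(00 de) = 0xde00
  top 4b → 0xd → cmp [RR]
  rd@[11:9]=0x7 ⇒ r7
  rs@[8:6]=0x0 ⇒ r0
@+02  little-endian(0a 70) = 0x700a
  top 4b → 0x7 → goto [J]
  imm@[11:0]=0xa ⇒ $10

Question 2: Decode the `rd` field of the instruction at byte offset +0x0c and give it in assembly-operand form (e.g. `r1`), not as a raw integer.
r1

+0x0c: a8 42 ⇒ word 0x42a8 (little)
  opcode bits[15:12]=0x4: shli/RI
  [11:9] rd=1 = r1
  [8:0] imm=168 = $168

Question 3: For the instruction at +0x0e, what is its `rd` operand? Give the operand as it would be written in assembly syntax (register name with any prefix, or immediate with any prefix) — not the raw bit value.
r1

[0e] 00 82 → 0x8200
  top 4b → 0x8 → inc [R]
  rd: (w>>9)&0x7=0x1 → r1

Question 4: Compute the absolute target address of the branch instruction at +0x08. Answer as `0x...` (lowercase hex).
0x6568

@+08  little-endian(04 70) = 0x7004
  opcode bits[15:12]=0x7: goto/J
  [11:0] imm=4 = $4
  target = base 0x655a + off 0x08 + 2 + imm 4 = 0x6568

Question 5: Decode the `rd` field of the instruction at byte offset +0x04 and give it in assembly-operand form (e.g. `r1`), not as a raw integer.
r7

off 0x04: read fe 6e as little → 0x6efe
  top 4b → 0x6 → adi [RI]
  rd: (w>>9)&0x7=0x7 → r7
  imm: (w>>0)&0x1ff=0xfe → $254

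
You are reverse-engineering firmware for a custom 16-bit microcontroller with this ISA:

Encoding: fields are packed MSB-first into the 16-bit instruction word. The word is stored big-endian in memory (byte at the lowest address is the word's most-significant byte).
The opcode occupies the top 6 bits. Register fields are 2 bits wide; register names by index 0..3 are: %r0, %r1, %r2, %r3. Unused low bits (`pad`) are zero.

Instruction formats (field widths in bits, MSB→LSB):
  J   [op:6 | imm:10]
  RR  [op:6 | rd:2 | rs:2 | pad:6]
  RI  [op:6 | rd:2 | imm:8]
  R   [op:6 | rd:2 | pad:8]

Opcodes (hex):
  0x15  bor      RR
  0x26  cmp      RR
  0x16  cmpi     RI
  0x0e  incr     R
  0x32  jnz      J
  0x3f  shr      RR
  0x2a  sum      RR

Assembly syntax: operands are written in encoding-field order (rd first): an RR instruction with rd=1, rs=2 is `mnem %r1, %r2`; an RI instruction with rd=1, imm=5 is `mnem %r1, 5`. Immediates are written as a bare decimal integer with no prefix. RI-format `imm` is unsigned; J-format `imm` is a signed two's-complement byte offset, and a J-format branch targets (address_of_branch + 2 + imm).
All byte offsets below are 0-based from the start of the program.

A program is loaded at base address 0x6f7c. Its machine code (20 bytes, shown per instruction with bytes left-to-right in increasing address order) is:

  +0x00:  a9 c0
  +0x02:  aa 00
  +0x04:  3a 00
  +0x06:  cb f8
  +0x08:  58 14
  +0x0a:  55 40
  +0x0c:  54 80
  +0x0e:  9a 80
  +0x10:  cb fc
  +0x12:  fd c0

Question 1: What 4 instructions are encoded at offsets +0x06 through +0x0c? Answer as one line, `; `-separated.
jnz -8; cmpi %r0, 20; bor %r1, %r1; bor %r0, %r2

off 0x06: read cb f8 as big → 0xcbf8
  top 6b → 0x32 → jnz [J]
  imm@[9:0]=0x3f8 (s10→-8) ⇒ -8
off 0x08: read 58 14 as big → 0x5814
  top 6b → 0x16 → cmpi [RI]
  rd@[9:8]=0x0 ⇒ %r0
  imm@[7:0]=0x14 ⇒ 20
off 0x0a: read 55 40 as big → 0x5540
  top 6b → 0x15 → bor [RR]
  rd@[9:8]=0x1 ⇒ %r1
  rs@[7:6]=0x1 ⇒ %r1
off 0x0c: read 54 80 as big → 0x5480
  top 6b → 0x15 → bor [RR]
  rd@[9:8]=0x0 ⇒ %r0
  rs@[7:6]=0x2 ⇒ %r2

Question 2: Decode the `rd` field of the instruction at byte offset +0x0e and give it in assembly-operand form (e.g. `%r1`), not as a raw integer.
%r2

+0x0e: 9a 80 ⇒ word 0x9a80 (big)
  top 6b → 0x26 → cmp [RR]
  rd: (w>>8)&0x3=0x2 → %r2
  rs: (w>>6)&0x3=0x2 → %r2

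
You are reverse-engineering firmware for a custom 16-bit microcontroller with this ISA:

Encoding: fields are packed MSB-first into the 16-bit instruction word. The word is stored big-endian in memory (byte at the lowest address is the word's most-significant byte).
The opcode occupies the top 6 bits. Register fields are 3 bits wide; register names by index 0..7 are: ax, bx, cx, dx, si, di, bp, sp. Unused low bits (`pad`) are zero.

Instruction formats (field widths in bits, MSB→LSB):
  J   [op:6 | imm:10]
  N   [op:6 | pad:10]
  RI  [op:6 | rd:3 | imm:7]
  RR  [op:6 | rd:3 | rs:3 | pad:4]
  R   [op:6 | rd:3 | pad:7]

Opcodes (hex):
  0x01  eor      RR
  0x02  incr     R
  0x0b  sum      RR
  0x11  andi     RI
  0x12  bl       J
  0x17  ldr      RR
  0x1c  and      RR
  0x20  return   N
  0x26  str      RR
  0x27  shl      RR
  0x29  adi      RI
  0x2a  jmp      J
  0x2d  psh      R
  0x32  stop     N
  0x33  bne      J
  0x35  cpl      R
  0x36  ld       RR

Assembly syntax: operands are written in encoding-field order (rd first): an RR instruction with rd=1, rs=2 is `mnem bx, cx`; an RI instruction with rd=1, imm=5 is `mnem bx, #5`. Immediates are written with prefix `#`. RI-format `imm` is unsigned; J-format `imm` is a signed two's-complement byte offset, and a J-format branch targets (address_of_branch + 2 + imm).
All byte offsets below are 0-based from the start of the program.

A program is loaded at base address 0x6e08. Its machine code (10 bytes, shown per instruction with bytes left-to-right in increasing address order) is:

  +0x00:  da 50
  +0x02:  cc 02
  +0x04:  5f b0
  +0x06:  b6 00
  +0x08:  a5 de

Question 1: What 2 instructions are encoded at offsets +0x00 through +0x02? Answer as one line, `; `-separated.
@+00  big-endian(da 50) = 0xda50
  op=0xda50>>10=0x36 ⇒ ld (RR)
  rd@[9:7]=0x4 ⇒ si
  rs@[6:4]=0x5 ⇒ di
@+02  big-endian(cc 02) = 0xcc02
  op=0xcc02>>10=0x33 ⇒ bne (J)
  imm@[9:0]=0x2 ⇒ #2

ld si, di; bne #2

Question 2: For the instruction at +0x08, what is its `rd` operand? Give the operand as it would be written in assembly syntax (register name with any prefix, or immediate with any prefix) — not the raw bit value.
dx

@+08  big-endian(a5 de) = 0xa5de
  opcode bits[15:10]=0x29: adi/RI
  rd: (w>>7)&0x7=0x3 → dx
  imm: (w>>0)&0x7f=0x5e → #94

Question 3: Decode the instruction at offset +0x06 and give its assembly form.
+0x06: b6 00 ⇒ word 0xb600 (big)
  top 6b → 0x2d → psh [R]
  rd: (w>>7)&0x7=0x4 → si

psh si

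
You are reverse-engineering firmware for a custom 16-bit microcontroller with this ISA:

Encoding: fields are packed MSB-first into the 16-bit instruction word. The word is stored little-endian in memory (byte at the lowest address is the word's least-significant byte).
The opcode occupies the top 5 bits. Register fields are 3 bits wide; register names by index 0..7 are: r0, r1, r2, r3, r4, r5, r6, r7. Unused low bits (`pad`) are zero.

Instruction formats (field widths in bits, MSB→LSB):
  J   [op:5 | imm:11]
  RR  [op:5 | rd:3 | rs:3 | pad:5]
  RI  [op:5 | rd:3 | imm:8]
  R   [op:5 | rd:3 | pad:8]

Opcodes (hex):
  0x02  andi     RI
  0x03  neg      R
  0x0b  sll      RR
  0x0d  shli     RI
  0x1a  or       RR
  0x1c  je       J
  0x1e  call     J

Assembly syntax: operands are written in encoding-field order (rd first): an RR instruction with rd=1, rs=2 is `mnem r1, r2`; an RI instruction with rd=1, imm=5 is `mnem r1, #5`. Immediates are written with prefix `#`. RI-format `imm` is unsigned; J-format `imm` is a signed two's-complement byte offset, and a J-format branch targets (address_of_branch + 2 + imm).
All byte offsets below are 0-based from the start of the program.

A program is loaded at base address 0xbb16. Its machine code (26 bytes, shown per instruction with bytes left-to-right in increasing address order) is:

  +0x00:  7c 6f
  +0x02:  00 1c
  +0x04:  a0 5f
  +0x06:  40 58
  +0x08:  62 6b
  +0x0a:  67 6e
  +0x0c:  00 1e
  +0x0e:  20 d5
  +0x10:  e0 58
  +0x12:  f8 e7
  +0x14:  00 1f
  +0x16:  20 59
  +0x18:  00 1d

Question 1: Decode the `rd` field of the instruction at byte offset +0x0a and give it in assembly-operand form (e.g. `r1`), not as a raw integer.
+0x0a: 67 6e ⇒ word 0x6e67 (little)
  op=0x6e67>>11=0xd ⇒ shli (RI)
  rd: (w>>8)&0x7=0x6 → r6
  imm: (w>>0)&0xff=0x67 → #103

r6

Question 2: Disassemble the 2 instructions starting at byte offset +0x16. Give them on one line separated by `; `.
off 0x16: read 20 59 as little → 0x5920
  top 5b → 0xb → sll [RR]
  [10:8] rd=1 = r1
  [7:5] rs=1 = r1
off 0x18: read 00 1d as little → 0x1d00
  top 5b → 0x3 → neg [R]
  [10:8] rd=5 = r5

sll r1, r1; neg r5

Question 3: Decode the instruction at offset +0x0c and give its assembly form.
neg r6

off 0x0c: read 00 1e as little → 0x1e00
  op=0x1e00>>11=0x3 ⇒ neg (R)
  rd@[10:8]=0x6 ⇒ r6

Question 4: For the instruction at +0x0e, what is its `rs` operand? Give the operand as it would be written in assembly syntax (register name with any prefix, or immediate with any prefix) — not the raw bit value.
off 0x0e: read 20 d5 as little → 0xd520
  op=0xd520>>11=0x1a ⇒ or (RR)
  rd: (w>>8)&0x7=0x5 → r5
  rs: (w>>5)&0x7=0x1 → r1

r1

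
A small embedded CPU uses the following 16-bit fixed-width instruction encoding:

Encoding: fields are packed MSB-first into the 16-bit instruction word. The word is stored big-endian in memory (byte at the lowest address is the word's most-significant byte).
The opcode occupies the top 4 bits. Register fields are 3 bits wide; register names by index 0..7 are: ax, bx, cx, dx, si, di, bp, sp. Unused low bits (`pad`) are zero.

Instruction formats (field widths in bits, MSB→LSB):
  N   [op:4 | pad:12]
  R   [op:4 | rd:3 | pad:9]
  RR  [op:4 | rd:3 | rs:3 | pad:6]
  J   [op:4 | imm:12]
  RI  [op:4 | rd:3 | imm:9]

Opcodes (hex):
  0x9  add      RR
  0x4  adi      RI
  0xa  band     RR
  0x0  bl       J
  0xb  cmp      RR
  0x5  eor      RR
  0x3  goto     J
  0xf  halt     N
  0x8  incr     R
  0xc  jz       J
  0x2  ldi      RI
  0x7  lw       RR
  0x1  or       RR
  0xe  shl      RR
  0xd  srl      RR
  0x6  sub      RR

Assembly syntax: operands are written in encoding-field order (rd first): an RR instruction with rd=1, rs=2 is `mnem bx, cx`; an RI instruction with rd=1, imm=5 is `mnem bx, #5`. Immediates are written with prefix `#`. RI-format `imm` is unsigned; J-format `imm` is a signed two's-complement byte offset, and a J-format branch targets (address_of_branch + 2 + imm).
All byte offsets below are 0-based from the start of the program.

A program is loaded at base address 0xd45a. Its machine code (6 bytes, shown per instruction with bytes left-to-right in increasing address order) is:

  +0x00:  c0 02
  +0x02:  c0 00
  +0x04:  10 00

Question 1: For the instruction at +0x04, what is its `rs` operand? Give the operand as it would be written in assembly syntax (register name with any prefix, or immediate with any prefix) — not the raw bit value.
+0x04: 10 00 ⇒ word 0x1000 (big)
  opcode bits[15:12]=0x1: or/RR
  rd@[11:9]=0x0 ⇒ ax
  rs@[8:6]=0x0 ⇒ ax

ax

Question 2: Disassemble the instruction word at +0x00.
jz #2

[00] c0 02 → 0xc002
  opcode bits[15:12]=0xc: jz/J
  imm: (w>>0)&0xfff=0x2 → #2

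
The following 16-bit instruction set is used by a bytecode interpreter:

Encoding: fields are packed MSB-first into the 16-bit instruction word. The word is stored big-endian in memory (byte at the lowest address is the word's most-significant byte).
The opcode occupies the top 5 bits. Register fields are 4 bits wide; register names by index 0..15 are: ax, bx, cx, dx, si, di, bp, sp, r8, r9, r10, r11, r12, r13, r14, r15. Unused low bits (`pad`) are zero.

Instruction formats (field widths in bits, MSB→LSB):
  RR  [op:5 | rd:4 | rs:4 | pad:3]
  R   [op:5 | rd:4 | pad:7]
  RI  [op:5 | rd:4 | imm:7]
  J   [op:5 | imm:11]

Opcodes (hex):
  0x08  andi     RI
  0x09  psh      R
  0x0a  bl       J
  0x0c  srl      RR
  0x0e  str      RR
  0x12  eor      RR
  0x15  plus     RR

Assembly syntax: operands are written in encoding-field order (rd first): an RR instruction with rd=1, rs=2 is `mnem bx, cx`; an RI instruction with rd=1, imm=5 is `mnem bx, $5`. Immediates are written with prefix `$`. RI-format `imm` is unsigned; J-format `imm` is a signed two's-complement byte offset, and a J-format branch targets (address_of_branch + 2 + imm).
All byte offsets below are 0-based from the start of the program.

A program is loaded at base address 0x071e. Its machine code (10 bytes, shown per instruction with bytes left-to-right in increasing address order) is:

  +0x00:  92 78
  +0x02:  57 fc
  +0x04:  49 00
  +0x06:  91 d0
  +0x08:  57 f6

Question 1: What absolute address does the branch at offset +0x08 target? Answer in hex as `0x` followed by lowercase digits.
@+08  big-endian(57 f6) = 0x57f6
  opcode bits[15:11]=0xa: bl/J
  imm@[10:0]=0x7f6 (s11→-10) ⇒ $-10
  target = base 0x071e + off 0x08 + 2 + imm -10 = 0x071e

0x071e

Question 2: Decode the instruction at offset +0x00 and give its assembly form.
eor si, r15

off 0x00: read 92 78 as big → 0x9278
  top 5b → 0x12 → eor [RR]
  [10:7] rd=4 = si
  [6:3] rs=15 = r15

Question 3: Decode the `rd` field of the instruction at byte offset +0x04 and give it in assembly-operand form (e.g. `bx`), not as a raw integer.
@+04  big-endian(49 00) = 0x4900
  op=0x4900>>11=0x9 ⇒ psh (R)
  rd@[10:7]=0x2 ⇒ cx

cx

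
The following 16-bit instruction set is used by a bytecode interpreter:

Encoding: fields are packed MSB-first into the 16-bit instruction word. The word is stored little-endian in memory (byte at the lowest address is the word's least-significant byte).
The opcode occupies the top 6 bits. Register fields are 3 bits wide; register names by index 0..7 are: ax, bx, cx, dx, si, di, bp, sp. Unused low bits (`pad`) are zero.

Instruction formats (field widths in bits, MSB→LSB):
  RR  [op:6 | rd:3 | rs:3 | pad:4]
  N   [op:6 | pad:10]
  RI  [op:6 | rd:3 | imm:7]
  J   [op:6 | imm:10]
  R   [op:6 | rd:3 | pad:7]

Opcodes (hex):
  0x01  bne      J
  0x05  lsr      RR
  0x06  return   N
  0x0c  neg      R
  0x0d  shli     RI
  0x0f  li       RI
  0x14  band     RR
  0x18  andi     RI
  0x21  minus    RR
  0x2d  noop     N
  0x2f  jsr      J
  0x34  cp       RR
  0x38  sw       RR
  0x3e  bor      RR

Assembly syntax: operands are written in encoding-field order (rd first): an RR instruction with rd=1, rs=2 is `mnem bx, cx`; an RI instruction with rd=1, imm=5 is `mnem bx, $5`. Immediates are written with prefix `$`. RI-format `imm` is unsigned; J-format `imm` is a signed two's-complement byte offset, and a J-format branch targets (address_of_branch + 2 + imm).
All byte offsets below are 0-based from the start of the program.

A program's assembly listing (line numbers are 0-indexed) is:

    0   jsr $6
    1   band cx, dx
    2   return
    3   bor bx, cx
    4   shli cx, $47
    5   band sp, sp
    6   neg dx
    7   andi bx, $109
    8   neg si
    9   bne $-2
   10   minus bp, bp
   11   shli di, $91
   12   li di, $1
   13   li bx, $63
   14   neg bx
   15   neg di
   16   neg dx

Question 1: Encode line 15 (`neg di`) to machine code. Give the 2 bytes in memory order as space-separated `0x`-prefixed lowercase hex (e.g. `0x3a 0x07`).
L15: neg op=0xc:6|rd=5:3|pad=0:7 ⇒ 0x3280 ⇒ little 80 32

0x80 0x32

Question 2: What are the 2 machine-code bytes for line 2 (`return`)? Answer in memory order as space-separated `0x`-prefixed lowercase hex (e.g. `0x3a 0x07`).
0x00 0x18

L2: return op=0x6:6|pad=0:10 ⇒ 0x1800 ⇒ little 00 18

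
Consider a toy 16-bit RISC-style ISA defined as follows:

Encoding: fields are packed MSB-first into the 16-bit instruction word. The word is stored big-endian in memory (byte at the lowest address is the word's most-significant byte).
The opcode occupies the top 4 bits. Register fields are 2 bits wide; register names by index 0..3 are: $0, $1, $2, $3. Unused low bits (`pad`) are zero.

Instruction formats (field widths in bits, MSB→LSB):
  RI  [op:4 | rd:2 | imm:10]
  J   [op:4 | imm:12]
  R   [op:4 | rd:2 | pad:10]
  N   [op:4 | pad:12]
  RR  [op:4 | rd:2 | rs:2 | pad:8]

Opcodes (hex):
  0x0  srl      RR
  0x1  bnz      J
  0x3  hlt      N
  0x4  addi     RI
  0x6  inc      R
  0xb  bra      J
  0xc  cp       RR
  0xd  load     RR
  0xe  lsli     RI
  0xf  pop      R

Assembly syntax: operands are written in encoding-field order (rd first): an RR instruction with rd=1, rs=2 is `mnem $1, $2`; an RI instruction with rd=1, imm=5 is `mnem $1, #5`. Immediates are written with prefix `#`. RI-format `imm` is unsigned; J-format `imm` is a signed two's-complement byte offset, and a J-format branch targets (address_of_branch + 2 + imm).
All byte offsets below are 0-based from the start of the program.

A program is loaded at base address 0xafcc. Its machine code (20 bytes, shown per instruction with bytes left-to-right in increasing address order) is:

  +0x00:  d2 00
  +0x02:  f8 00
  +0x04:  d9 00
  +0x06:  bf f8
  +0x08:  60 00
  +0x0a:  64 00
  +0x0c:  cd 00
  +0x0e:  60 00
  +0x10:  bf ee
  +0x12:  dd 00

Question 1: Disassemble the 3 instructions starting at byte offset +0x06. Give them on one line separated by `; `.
bra #-8; inc $0; inc $1

@+06  big-endian(bf f8) = 0xbff8
  op=0xbff8>>12=0xb ⇒ bra (J)
  [11:0] imm=4088 (s12→-8) = #-8
@+08  big-endian(60 00) = 0x6000
  op=0x6000>>12=0x6 ⇒ inc (R)
  [11:10] rd=0 = $0
@+0a  big-endian(64 00) = 0x6400
  op=0x6400>>12=0x6 ⇒ inc (R)
  [11:10] rd=1 = $1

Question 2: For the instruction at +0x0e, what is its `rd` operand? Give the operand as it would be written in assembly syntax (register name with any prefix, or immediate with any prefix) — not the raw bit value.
$0

+0x0e: 60 00 ⇒ word 0x6000 (big)
  opcode bits[15:12]=0x6: inc/R
  rd: (w>>10)&0x3=0x0 → $0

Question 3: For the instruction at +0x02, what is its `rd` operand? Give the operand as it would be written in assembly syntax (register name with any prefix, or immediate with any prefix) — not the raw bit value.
off 0x02: read f8 00 as big → 0xf800
  top 4b → 0xf → pop [R]
  rd@[11:10]=0x2 ⇒ $2

$2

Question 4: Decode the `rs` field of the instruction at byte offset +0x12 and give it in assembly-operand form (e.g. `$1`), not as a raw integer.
@+12  big-endian(dd 00) = 0xdd00
  top 4b → 0xd → load [RR]
  [11:10] rd=3 = $3
  [9:8] rs=1 = $1

$1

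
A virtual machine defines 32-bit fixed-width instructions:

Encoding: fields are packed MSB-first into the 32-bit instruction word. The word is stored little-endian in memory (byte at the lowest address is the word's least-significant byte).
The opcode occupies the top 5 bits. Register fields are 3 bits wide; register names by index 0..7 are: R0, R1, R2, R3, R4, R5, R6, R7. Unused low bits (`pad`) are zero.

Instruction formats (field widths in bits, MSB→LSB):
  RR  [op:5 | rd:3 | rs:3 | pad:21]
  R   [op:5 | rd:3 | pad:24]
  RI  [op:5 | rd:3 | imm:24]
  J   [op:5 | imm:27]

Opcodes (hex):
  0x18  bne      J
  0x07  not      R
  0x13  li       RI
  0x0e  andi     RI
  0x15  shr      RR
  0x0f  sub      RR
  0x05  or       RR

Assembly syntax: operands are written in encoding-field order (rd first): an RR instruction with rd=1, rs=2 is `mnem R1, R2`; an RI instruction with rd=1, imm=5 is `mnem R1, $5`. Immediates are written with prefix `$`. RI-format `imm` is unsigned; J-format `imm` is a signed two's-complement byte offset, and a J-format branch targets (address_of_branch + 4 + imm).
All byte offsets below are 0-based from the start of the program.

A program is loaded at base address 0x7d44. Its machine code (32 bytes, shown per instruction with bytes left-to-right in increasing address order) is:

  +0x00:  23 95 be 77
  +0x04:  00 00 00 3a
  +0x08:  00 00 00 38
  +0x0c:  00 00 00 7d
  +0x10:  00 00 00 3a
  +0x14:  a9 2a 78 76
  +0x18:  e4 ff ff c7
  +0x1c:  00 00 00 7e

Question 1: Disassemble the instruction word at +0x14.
[14] a9 2a 78 76 → 0x76782aa9
  op=0x76782aa9>>27=0xe ⇒ andi (RI)
  rd: (w>>24)&0x7=0x6 → R6
  imm: (w>>0)&0xffffff=0x782aa9 → $7875241

andi R6, $7875241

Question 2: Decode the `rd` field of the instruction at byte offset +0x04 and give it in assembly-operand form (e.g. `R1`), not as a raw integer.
[04] 00 00 00 3a → 0x3a000000
  top 5b → 0x7 → not [R]
  [26:24] rd=2 = R2

R2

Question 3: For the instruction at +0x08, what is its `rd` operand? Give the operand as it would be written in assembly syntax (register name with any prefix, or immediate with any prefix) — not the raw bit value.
+0x08: 00 00 00 38 ⇒ word 0x38000000 (little)
  top 5b → 0x7 → not [R]
  [26:24] rd=0 = R0

R0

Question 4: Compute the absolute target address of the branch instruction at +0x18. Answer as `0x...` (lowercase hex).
[18] e4 ff ff c7 → 0xc7ffffe4
  opcode bits[31:27]=0x18: bne/J
  [26:0] imm=134217700 (s27→-28) = $-28
  target = base 0x7d44 + off 0x18 + 4 + imm -28 = 0x7d44

0x7d44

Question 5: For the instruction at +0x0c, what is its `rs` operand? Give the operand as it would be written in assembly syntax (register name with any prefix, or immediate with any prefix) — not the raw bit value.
+0x0c: 00 00 00 7d ⇒ word 0x7d000000 (little)
  opcode bits[31:27]=0xf: sub/RR
  rd@[26:24]=0x5 ⇒ R5
  rs@[23:21]=0x0 ⇒ R0

R0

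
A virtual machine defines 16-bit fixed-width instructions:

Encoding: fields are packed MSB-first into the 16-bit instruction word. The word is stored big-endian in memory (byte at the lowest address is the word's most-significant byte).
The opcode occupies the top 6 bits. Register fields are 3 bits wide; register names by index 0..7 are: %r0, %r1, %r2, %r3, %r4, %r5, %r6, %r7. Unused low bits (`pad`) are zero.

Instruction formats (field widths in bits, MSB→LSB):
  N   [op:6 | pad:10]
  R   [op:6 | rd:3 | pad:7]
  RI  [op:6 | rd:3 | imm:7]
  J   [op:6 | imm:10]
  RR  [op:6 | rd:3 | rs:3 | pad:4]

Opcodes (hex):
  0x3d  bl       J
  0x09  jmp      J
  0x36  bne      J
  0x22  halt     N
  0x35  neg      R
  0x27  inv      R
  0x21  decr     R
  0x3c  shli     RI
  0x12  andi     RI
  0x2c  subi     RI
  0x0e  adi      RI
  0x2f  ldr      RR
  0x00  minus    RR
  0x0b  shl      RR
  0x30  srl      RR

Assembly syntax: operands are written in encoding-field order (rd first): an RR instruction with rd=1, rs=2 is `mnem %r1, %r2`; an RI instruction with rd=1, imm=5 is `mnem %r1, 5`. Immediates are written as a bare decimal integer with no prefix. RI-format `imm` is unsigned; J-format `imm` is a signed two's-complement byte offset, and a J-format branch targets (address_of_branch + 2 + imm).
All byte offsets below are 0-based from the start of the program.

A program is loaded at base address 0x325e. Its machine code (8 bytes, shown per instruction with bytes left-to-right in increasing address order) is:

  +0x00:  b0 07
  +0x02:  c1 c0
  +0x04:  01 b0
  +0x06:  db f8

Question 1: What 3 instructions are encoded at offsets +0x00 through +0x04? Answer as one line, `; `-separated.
@+00  big-endian(b0 07) = 0xb007
  opcode bits[15:10]=0x2c: subi/RI
  [9:7] rd=0 = %r0
  [6:0] imm=7 = 7
@+02  big-endian(c1 c0) = 0xc1c0
  opcode bits[15:10]=0x30: srl/RR
  [9:7] rd=3 = %r3
  [6:4] rs=4 = %r4
@+04  big-endian(01 b0) = 0x01b0
  opcode bits[15:10]=0x0: minus/RR
  [9:7] rd=3 = %r3
  [6:4] rs=3 = %r3

subi %r0, 7; srl %r3, %r4; minus %r3, %r3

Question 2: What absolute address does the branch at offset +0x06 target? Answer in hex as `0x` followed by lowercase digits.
off 0x06: read db f8 as big → 0xdbf8
  top 6b → 0x36 → bne [J]
  [9:0] imm=1016 (s10→-8) = -8
  target = base 0x325e + off 0x06 + 2 + imm -8 = 0x325e

0x325e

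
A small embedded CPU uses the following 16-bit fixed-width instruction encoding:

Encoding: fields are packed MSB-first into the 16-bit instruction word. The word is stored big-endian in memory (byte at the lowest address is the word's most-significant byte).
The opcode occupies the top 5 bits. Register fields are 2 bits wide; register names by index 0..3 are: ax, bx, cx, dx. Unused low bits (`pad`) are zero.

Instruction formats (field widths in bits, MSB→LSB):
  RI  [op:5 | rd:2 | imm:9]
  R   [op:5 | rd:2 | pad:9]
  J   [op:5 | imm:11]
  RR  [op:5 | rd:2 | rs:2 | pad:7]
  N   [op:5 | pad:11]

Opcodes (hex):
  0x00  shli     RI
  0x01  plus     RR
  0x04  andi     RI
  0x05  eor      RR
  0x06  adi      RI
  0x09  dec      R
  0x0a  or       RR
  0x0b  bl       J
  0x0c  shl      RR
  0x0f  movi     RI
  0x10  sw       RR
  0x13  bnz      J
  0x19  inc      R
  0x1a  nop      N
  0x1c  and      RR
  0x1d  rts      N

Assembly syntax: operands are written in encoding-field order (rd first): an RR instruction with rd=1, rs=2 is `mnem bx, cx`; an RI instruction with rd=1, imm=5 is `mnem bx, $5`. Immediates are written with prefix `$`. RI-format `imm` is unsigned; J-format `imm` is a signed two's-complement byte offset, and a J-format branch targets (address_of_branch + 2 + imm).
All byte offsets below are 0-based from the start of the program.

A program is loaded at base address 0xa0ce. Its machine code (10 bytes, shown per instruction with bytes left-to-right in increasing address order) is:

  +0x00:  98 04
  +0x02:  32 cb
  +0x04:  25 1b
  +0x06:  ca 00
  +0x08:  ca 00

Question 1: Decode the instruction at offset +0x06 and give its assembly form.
inc bx

[06] ca 00 → 0xca00
  opcode bits[15:11]=0x19: inc/R
  rd@[10:9]=0x1 ⇒ bx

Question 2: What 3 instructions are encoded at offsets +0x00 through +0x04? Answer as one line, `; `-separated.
bnz $4; adi bx, $203; andi cx, $283

+0x00: 98 04 ⇒ word 0x9804 (big)
  opcode bits[15:11]=0x13: bnz/J
  imm: (w>>0)&0x7ff=0x4 → $4
+0x02: 32 cb ⇒ word 0x32cb (big)
  opcode bits[15:11]=0x6: adi/RI
  rd: (w>>9)&0x3=0x1 → bx
  imm: (w>>0)&0x1ff=0xcb → $203
+0x04: 25 1b ⇒ word 0x251b (big)
  opcode bits[15:11]=0x4: andi/RI
  rd: (w>>9)&0x3=0x2 → cx
  imm: (w>>0)&0x1ff=0x11b → $283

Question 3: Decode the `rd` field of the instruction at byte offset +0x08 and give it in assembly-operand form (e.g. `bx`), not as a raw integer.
bx

@+08  big-endian(ca 00) = 0xca00
  op=0xca00>>11=0x19 ⇒ inc (R)
  rd@[10:9]=0x1 ⇒ bx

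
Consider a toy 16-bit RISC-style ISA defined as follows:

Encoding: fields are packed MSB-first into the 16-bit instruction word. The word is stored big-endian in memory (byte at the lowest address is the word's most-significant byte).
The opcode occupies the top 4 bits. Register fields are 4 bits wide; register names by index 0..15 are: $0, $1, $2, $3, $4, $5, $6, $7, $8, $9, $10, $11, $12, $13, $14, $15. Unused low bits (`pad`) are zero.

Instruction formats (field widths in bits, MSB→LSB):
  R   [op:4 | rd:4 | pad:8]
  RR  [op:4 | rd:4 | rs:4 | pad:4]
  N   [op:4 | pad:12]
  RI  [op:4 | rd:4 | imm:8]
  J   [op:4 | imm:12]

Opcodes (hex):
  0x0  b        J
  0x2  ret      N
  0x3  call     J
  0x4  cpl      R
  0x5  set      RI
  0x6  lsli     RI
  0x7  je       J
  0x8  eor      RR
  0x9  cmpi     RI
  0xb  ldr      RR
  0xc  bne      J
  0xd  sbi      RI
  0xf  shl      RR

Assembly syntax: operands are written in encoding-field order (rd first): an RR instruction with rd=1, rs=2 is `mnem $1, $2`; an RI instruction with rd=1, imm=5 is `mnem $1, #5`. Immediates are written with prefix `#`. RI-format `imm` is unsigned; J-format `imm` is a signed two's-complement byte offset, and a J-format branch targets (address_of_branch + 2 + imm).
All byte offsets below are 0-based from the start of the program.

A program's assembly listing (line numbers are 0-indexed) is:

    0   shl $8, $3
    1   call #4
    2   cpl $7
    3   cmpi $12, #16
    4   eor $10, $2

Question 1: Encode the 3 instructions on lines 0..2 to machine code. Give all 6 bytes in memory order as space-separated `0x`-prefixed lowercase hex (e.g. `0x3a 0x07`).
0xf8 0x30 0x30 0x04 0x47 0x00

0. shl fields op=0xf:4|rd=8:4|rs=3:4|pad=0:4 → word f830h → f8 30
1. call fields op=0x3:4|imm=4:12 → word 3004h → 30 04
2. cpl fields op=0x4:4|rd=7:4|pad=0:8 → word 4700h → 47 00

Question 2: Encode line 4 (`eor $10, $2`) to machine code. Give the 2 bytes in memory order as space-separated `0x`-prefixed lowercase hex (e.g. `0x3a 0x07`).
4. eor fields op=0x8:4|rd=10:4|rs=2:4|pad=0:4 → word 8a20h → 8a 20

0x8a 0x20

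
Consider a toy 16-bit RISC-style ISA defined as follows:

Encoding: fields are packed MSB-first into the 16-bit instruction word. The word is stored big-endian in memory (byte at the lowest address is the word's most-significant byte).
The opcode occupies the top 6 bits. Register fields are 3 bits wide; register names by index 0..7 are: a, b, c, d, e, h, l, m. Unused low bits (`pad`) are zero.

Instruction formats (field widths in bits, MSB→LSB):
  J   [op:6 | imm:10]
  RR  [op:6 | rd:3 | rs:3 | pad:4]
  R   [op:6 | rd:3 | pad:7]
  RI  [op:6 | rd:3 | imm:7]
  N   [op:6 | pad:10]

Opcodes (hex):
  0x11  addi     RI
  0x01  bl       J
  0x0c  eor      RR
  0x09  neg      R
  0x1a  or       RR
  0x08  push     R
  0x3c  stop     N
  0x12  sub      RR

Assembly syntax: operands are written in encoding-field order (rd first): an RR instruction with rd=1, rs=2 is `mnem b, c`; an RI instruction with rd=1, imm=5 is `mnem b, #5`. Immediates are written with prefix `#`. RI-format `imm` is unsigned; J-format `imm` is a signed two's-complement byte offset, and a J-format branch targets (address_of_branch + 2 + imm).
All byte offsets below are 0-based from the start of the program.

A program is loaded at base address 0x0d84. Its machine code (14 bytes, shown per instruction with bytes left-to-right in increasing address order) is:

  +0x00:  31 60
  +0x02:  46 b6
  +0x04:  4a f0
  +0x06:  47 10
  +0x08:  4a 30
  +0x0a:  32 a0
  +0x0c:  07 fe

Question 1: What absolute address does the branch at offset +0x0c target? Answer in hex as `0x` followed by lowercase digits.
0x0d90

@+0c  big-endian(07 fe) = 0x07fe
  top 6b → 0x1 → bl [J]
  [9:0] imm=1022 (s10→-2) = #-2
  target = base 0x0d84 + off 0x0c + 2 + imm -2 = 0x0d90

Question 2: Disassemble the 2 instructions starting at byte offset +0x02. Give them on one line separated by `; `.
addi h, #54; sub h, m

@+02  big-endian(46 b6) = 0x46b6
  top 6b → 0x11 → addi [RI]
  [9:7] rd=5 = h
  [6:0] imm=54 = #54
@+04  big-endian(4a f0) = 0x4af0
  top 6b → 0x12 → sub [RR]
  [9:7] rd=5 = h
  [6:4] rs=7 = m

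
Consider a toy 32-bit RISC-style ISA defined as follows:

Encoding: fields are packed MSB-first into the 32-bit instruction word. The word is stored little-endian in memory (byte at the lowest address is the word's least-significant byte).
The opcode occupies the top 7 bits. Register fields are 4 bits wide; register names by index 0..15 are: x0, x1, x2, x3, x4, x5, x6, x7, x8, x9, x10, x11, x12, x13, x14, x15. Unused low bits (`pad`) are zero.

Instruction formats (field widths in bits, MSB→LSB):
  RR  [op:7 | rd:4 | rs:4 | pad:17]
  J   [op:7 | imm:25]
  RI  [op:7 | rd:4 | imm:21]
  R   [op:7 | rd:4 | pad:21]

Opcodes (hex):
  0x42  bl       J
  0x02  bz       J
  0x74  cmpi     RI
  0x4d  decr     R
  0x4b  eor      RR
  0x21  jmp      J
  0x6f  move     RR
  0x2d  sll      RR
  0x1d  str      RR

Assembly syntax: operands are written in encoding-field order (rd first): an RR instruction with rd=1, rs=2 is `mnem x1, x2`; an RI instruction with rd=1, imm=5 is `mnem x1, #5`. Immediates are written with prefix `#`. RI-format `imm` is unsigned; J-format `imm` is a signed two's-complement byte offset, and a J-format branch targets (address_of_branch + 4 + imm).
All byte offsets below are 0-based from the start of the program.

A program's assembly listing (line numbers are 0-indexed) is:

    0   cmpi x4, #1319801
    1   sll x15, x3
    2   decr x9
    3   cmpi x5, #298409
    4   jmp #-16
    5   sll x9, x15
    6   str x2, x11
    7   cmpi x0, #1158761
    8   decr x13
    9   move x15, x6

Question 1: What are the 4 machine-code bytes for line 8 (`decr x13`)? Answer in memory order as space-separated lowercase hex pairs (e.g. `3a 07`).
00 00 a0 9b

8. decr fields op=0x4d:7|rd=13:4|pad=0:21 → word 9ba00000h → 00 00 a0 9b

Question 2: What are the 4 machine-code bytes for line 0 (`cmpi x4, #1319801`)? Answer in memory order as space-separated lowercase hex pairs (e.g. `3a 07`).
79 23 94 e8

line 0 (cmpi): pack op=0x74:7|rd=4:4|imm=1319801:21 = 0xe8942379; little→ 79 23 94 e8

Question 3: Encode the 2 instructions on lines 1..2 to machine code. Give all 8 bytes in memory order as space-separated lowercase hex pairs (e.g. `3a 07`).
00 00 e6 5b 00 00 20 9b

1. sll fields op=0x2d:7|rd=15:4|rs=3:4|pad=0:17 → word 5be60000h → 00 00 e6 5b
2. decr fields op=0x4d:7|rd=9:4|pad=0:21 → word 9b200000h → 00 00 20 9b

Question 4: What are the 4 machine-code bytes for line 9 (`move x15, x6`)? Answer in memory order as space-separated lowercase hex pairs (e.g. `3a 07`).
L9: move op=0x6f:7|rd=15:4|rs=6:4|pad=0:17 ⇒ 0xdfec0000 ⇒ little 00 00 ec df

00 00 ec df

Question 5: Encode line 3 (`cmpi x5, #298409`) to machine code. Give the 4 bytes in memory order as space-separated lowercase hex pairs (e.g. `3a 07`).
a9 8d a4 e8

L3: cmpi op=0x74:7|rd=5:4|imm=298409:21 ⇒ 0xe8a48da9 ⇒ little a9 8d a4 e8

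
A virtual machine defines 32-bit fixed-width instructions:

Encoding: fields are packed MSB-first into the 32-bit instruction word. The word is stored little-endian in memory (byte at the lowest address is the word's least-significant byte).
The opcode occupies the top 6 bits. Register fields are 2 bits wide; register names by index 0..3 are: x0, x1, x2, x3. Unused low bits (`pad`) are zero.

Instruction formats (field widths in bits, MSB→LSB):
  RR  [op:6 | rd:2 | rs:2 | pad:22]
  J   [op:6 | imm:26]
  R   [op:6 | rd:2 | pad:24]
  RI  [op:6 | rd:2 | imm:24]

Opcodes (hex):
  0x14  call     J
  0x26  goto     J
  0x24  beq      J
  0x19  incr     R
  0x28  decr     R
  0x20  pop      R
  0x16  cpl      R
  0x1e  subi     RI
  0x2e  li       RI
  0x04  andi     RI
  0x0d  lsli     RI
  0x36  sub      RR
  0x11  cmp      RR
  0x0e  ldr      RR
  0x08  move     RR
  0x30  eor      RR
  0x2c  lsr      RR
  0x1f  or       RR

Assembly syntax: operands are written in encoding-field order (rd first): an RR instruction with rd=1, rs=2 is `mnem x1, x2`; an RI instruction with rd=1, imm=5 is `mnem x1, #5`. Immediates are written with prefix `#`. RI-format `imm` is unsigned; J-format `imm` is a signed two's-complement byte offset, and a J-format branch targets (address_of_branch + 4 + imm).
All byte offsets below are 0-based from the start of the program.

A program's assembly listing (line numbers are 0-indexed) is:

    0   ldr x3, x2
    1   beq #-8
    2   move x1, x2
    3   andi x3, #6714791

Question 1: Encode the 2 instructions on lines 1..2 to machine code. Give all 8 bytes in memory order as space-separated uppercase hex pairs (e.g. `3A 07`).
F8 FF FF 93 00 00 80 21

1. beq fields op=0x24:6|imm=-8:26 → word 93fffff8h → f8 ff ff 93
2. move fields op=0x8:6|rd=1:2|rs=2:2|pad=0:22 → word 21800000h → 00 00 80 21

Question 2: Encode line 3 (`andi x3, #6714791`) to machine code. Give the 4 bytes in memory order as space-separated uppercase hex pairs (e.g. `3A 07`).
L3: andi op=0x4:6|rd=3:2|imm=6714791:24 ⇒ 0x136675a7 ⇒ little a7 75 66 13

A7 75 66 13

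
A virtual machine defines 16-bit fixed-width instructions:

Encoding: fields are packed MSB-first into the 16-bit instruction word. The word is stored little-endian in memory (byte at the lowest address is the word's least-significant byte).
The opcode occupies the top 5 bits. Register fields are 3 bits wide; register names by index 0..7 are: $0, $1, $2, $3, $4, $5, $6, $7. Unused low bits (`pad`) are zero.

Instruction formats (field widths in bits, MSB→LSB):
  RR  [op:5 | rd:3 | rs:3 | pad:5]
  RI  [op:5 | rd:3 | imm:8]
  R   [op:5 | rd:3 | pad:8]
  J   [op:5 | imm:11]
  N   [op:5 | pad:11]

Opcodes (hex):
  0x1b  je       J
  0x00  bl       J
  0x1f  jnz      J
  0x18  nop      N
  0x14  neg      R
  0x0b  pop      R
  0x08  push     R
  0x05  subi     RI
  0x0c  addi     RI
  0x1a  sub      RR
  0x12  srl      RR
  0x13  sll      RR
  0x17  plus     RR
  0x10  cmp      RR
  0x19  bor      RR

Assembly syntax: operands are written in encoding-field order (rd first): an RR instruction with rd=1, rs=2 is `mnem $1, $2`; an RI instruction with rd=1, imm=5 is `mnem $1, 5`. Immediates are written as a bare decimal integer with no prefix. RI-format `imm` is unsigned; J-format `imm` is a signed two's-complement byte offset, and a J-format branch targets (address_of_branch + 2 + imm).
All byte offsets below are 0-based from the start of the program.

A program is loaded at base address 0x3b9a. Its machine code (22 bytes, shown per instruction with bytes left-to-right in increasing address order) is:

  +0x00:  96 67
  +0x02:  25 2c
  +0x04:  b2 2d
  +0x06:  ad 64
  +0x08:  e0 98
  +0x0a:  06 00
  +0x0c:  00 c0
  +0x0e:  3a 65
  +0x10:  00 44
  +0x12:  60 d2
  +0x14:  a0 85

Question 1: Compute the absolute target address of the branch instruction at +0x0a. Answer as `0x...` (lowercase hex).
+0x0a: 06 00 ⇒ word 0x0006 (little)
  op=0x0006>>11=0x0 ⇒ bl (J)
  [10:0] imm=6 = 6
  target = base 0x3b9a + off 0x0a + 2 + imm 6 = 0x3bac

0x3bac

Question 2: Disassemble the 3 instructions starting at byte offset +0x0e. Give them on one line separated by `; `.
+0x0e: 3a 65 ⇒ word 0x653a (little)
  top 5b → 0xc → addi [RI]
  rd: (w>>8)&0x7=0x5 → $5
  imm: (w>>0)&0xff=0x3a → 58
+0x10: 00 44 ⇒ word 0x4400 (little)
  top 5b → 0x8 → push [R]
  rd: (w>>8)&0x7=0x4 → $4
+0x12: 60 d2 ⇒ word 0xd260 (little)
  top 5b → 0x1a → sub [RR]
  rd: (w>>8)&0x7=0x2 → $2
  rs: (w>>5)&0x7=0x3 → $3

addi $5, 58; push $4; sub $2, $3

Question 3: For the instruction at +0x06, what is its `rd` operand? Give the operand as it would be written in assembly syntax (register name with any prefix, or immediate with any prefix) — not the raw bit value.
$4

off 0x06: read ad 64 as little → 0x64ad
  op=0x64ad>>11=0xc ⇒ addi (RI)
  rd@[10:8]=0x4 ⇒ $4
  imm@[7:0]=0xad ⇒ 173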